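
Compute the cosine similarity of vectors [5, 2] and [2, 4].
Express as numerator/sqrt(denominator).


dot = 18. |a|^2 = 29, |b|^2 = 20. cos = 18/sqrt(580).

18/sqrt(580)


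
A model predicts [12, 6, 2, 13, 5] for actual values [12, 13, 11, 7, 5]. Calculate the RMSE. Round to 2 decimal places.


MSE = 33.2000. RMSE = sqrt(33.2000) = 5.76.

5.76


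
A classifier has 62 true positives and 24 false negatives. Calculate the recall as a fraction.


Recall = TP / (TP + FN) = 62 / 86 = 31/43.

31/43


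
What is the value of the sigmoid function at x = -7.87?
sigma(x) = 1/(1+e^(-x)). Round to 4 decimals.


sigma(-7.87) = 1/(1+e^(7.87)) = 1/(1+2617.565588) = 1/2618.565588 = 0.0004.

0.0004


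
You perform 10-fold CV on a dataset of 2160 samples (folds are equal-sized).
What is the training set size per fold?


Each validation fold has 2160/10 = 216 samples. Training set = 2160 - 216 = 1944.

1944


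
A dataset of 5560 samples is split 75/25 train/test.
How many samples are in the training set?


Test set = 5560 * 25% = 1390. Training set = 5560 - 1390 = 4170.

4170


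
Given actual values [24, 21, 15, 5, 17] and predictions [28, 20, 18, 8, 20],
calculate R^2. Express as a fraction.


Mean(y) = 82/5. SS_res = 44. SS_tot = 1056/5. R^2 = 1 - 44/(1056/5) = 19/24.

19/24


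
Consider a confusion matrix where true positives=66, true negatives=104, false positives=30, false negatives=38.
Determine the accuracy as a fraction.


Accuracy = (TP + TN) / (TP + TN + FP + FN) = (66 + 104) / 238 = 5/7.

5/7


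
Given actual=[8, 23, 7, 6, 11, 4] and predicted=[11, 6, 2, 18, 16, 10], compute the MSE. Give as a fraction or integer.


MSE = (1/6) * ((8-11)^2=9 + (23-6)^2=289 + (7-2)^2=25 + (6-18)^2=144 + (11-16)^2=25 + (4-10)^2=36). Sum = 528. MSE = 88.

88


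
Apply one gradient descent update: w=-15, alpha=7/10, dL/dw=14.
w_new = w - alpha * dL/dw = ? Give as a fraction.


w_new = -15 - 7/10 * 14 = -15 - 49/5 = -124/5.

-124/5


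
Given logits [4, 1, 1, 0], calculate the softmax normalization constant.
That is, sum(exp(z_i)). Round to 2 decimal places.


Denom = e^4=54.5982 + e^1=2.7183 + e^1=2.7183 + e^0=1.0000. Sum = 61.0348, which rounds to 61.03.

61.03


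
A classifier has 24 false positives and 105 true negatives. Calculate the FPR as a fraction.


FPR = FP / (FP + TN) = 24 / 129 = 8/43.

8/43


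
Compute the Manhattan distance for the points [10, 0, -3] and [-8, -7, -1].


d = sum of absolute differences: |10--8|=18 + |0--7|=7 + |-3--1|=2 = 27.

27


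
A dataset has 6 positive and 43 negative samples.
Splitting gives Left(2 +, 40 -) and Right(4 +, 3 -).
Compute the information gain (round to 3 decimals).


H(parent) = 0.5364. H(left) = 0.2762, H(right) = 0.9852. Weighted = (42/49)*0.2762 + (7/49)*0.9852 = 0.3775. IG = 0.5364 - 0.3775 = 0.1589, which rounds to 0.159.

0.159


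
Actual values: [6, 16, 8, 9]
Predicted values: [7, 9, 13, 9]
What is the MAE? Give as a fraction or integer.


MAE = (1/4) * (|6-7|=1 + |16-9|=7 + |8-13|=5 + |9-9|=0). Sum = 13. MAE = 13/4.

13/4


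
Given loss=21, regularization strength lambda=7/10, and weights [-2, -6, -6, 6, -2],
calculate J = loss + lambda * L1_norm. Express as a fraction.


L1 norm = sum(|w|) = 22. J = 21 + 7/10 * 22 = 182/5.

182/5


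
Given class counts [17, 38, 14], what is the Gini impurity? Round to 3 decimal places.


Total = 69. Proportions: 17/69, 38/69, 14/69. sum(p_i^2) = 0.4052. Gini = 1 - 0.4052 = 0.5948, which rounds to 0.595.

0.595


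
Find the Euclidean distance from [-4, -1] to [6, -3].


d = sqrt(sum of squared differences). (-4-6)^2=100, (-1--3)^2=4. Sum = 104.

sqrt(104)


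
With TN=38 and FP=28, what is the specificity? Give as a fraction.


Specificity = TN / (TN + FP) = 38 / 66 = 19/33.

19/33


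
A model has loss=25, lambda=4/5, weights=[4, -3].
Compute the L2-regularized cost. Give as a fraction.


L2 sq norm = sum(w^2) = 25. J = 25 + 4/5 * 25 = 45.

45


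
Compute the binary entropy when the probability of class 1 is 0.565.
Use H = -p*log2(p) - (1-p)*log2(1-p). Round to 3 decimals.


H = -0.565*log2(0.565) - 0.435*log2(0.435) = 0.988.

0.988


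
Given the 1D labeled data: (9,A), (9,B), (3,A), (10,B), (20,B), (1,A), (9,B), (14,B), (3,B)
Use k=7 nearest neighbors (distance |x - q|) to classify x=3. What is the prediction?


Distances: |9-3|=6, |9-3|=6, |3-3|=0, |10-3|=7, |20-3|=17, |1-3|=2, |9-3|=6, |14-3|=11, |3-3|=0. 7 nearest: (3,A), (3,B), (1,A), (9,A), (9,B), (9,B), (10,B). Counts: {'A': 3, 'B': 4}. Majority class: B.

B


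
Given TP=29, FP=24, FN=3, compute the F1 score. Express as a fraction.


Precision = 29/53 = 29/53. Recall = 29/32 = 29/32. F1 = 2*P*R/(P+R) = 58/85.

58/85


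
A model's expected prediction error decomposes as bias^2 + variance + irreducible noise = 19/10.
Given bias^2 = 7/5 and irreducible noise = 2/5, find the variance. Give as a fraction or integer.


Total error = bias^2 + variance + irreducible noise. So variance = 19/10 - 7/5 - 2/5 = 1/10.

1/10


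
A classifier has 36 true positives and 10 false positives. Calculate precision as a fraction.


Precision = TP / (TP + FP) = 36 / 46 = 18/23.

18/23


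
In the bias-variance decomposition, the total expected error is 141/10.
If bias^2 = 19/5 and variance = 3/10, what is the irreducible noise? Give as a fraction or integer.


Total error = bias^2 + variance + irreducible noise. So irreducible noise = 141/10 - 19/5 - 3/10 = 10.

10


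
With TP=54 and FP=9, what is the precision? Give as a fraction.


Precision = TP / (TP + FP) = 54 / 63 = 6/7.

6/7


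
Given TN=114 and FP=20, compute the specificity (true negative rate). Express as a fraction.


Specificity = TN / (TN + FP) = 114 / 134 = 57/67.

57/67


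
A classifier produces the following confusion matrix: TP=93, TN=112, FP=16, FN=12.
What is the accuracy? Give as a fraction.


Accuracy = (TP + TN) / (TP + TN + FP + FN) = (93 + 112) / 233 = 205/233.

205/233


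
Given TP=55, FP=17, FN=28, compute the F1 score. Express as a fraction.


Precision = 55/72 = 55/72. Recall = 55/83 = 55/83. F1 = 2*P*R/(P+R) = 22/31.

22/31


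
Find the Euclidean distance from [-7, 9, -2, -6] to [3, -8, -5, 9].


d = sqrt(sum of squared differences). (-7-3)^2=100, (9--8)^2=289, (-2--5)^2=9, (-6-9)^2=225. Sum = 623.

sqrt(623)


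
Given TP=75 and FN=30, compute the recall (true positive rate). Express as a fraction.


Recall = TP / (TP + FN) = 75 / 105 = 5/7.

5/7


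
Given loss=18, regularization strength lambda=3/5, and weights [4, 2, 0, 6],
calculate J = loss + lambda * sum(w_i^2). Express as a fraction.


L2 sq norm = sum(w^2) = 56. J = 18 + 3/5 * 56 = 258/5.

258/5


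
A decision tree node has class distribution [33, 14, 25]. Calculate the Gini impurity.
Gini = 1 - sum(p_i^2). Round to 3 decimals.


Total = 72. Proportions: 33/72, 14/72, 25/72. sum(p_i^2) = 0.3684. Gini = 1 - 0.3684 = 0.6316, which rounds to 0.632.

0.632


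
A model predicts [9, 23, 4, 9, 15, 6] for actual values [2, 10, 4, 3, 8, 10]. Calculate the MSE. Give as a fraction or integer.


MSE = (1/6) * ((2-9)^2=49 + (10-23)^2=169 + (4-4)^2=0 + (3-9)^2=36 + (8-15)^2=49 + (10-6)^2=16). Sum = 319. MSE = 319/6.

319/6


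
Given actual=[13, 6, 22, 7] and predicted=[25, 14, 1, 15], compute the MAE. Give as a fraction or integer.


MAE = (1/4) * (|13-25|=12 + |6-14|=8 + |22-1|=21 + |7-15|=8). Sum = 49. MAE = 49/4.

49/4


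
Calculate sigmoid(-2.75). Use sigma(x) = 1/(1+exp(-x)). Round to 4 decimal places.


sigma(-2.75) = 1/(1+e^(2.75)) = 1/(1+15.642632) = 1/16.642632 = 0.0601.

0.0601


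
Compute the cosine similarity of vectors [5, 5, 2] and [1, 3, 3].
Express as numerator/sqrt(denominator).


dot = 26. |a|^2 = 54, |b|^2 = 19. cos = 26/sqrt(1026).

26/sqrt(1026)


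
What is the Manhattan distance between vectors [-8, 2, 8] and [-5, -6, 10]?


d = sum of absolute differences: |-8--5|=3 + |2--6|=8 + |8-10|=2 = 13.

13


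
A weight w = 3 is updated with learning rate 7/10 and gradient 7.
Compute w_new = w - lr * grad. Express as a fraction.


w_new = 3 - 7/10 * 7 = 3 - 49/10 = -19/10.

-19/10


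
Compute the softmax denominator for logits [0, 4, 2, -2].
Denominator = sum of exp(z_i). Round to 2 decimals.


Denom = e^0=1.0000 + e^4=54.5982 + e^2=7.3891 + e^-2=0.1353. Sum = 63.1226, which rounds to 63.12.

63.12


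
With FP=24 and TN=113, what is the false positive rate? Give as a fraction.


FPR = FP / (FP + TN) = 24 / 137 = 24/137.

24/137


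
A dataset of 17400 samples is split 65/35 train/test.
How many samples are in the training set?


Test set = 17400 * 35% = 6090. Training set = 17400 - 6090 = 11310.

11310


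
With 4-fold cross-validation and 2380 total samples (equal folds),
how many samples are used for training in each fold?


Each validation fold has 2380/4 = 595 samples. Training set = 2380 - 595 = 1785.

1785


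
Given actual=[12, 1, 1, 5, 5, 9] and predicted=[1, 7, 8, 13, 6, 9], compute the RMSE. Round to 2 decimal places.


MSE = 45.1667. RMSE = sqrt(45.1667) = 6.72.

6.72


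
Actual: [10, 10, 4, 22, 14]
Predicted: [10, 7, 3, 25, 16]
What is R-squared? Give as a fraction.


Mean(y) = 12. SS_res = 23. SS_tot = 176. R^2 = 1 - 23/(176) = 153/176.

153/176


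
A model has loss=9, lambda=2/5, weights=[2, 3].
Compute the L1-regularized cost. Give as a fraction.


L1 norm = sum(|w|) = 5. J = 9 + 2/5 * 5 = 11.

11


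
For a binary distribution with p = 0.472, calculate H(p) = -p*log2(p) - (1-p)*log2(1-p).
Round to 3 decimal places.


H = -0.472*log2(0.472) - 0.528*log2(0.528) = 0.998.

0.998


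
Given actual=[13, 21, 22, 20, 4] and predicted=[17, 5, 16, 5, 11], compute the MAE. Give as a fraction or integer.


MAE = (1/5) * (|13-17|=4 + |21-5|=16 + |22-16|=6 + |20-5|=15 + |4-11|=7). Sum = 48. MAE = 48/5.

48/5


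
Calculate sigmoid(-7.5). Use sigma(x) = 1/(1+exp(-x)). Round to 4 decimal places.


sigma(-7.5) = 1/(1+e^(7.5)) = 1/(1+1808.042414) = 1/1809.042414 = 0.0006.

0.0006


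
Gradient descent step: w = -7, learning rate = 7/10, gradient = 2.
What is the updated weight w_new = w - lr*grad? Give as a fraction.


w_new = -7 - 7/10 * 2 = -7 - 7/5 = -42/5.

-42/5


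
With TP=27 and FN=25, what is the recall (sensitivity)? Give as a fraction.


Recall = TP / (TP + FN) = 27 / 52 = 27/52.

27/52


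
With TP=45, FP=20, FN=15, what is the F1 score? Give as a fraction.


Precision = 45/65 = 9/13. Recall = 45/60 = 3/4. F1 = 2*P*R/(P+R) = 18/25.

18/25


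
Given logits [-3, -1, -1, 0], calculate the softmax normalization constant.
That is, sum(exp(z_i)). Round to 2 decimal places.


Denom = e^-3=0.0498 + e^-1=0.3679 + e^-1=0.3679 + e^0=1.0000. Sum = 1.7856, which rounds to 1.79.

1.79


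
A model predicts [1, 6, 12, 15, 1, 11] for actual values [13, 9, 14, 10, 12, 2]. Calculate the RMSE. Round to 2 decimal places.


MSE = 64.0000. RMSE = sqrt(64.0000) = 8.00.

8.00


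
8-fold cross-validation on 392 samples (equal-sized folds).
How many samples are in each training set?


Each validation fold has 392/8 = 49 samples. Training set = 392 - 49 = 343.

343


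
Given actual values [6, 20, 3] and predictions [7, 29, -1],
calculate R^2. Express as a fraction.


Mean(y) = 29/3. SS_res = 98. SS_tot = 494/3. R^2 = 1 - 98/(494/3) = 100/247.

100/247


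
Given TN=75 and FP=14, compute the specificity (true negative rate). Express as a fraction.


Specificity = TN / (TN + FP) = 75 / 89 = 75/89.

75/89


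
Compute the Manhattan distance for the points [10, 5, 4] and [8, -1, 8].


d = sum of absolute differences: |10-8|=2 + |5--1|=6 + |4-8|=4 = 12.

12


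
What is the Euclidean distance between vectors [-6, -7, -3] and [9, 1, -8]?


d = sqrt(sum of squared differences). (-6-9)^2=225, (-7-1)^2=64, (-3--8)^2=25. Sum = 314.

sqrt(314)


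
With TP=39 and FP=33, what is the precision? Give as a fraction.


Precision = TP / (TP + FP) = 39 / 72 = 13/24.

13/24


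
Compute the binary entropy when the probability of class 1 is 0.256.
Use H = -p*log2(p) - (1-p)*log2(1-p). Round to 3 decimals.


H = -0.256*log2(0.256) - 0.744*log2(0.744) = 0.821.

0.821


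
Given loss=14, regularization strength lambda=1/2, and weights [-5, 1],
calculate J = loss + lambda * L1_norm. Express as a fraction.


L1 norm = sum(|w|) = 6. J = 14 + 1/2 * 6 = 17.

17


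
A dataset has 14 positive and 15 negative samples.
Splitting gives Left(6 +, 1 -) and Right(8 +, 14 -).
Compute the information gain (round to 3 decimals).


H(parent) = 0.9991. H(left) = 0.5917, H(right) = 0.9457. Weighted = (7/29)*0.5917 + (22/29)*0.9457 = 0.8603. IG = 0.9991 - 0.8603 = 0.1388, which rounds to 0.139.

0.139


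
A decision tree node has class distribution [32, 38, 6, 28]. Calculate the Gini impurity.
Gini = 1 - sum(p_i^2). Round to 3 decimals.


Total = 104. Proportions: 32/104, 38/104, 6/104, 28/104. sum(p_i^2) = 0.3040. Gini = 1 - 0.3040 = 0.6960, which rounds to 0.696.

0.696


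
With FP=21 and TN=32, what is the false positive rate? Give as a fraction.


FPR = FP / (FP + TN) = 21 / 53 = 21/53.

21/53


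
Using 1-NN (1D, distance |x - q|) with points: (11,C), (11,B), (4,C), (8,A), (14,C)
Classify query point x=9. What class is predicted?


Distances: |11-9|=2, |11-9|=2, |4-9|=5, |8-9|=1, |14-9|=5. 1 nearest: (8,A). Counts: {'A': 1}. Majority class: A.

A


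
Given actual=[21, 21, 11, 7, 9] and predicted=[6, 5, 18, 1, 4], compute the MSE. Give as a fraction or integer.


MSE = (1/5) * ((21-6)^2=225 + (21-5)^2=256 + (11-18)^2=49 + (7-1)^2=36 + (9-4)^2=25). Sum = 591. MSE = 591/5.

591/5


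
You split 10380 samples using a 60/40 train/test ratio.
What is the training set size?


Test set = 10380 * 40% = 4152. Training set = 10380 - 4152 = 6228.

6228


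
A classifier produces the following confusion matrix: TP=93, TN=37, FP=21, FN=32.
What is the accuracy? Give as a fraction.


Accuracy = (TP + TN) / (TP + TN + FP + FN) = (93 + 37) / 183 = 130/183.

130/183


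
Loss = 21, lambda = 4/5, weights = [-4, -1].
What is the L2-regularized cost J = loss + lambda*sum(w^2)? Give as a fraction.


L2 sq norm = sum(w^2) = 17. J = 21 + 4/5 * 17 = 173/5.

173/5


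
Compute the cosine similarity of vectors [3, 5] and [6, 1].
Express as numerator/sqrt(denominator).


dot = 23. |a|^2 = 34, |b|^2 = 37. cos = 23/sqrt(1258).

23/sqrt(1258)


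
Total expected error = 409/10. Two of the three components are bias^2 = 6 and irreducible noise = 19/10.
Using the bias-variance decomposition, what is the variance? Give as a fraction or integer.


Total error = bias^2 + variance + irreducible noise. So variance = 409/10 - 6 - 19/10 = 33.

33


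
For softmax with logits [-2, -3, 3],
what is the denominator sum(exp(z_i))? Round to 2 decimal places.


Denom = e^-2=0.1353 + e^-3=0.0498 + e^3=20.0855. Sum = 20.2706, which rounds to 20.27.

20.27


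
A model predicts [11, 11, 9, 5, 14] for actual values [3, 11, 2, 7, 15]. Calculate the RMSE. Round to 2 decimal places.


MSE = 23.6000. RMSE = sqrt(23.6000) = 4.86.

4.86


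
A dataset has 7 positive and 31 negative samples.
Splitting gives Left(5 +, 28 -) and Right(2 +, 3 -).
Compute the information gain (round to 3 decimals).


H(parent) = 0.6892. H(left) = 0.6136, H(right) = 0.9710. Weighted = (33/38)*0.6136 + (5/38)*0.9710 = 0.6606. IG = 0.6892 - 0.6606 = 0.0286, which rounds to 0.029.

0.029


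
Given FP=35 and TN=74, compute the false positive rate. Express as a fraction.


FPR = FP / (FP + TN) = 35 / 109 = 35/109.

35/109


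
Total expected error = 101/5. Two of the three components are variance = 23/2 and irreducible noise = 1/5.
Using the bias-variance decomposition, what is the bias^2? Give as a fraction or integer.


Total error = bias^2 + variance + irreducible noise. So bias^2 = 101/5 - 23/2 - 1/5 = 17/2.

17/2


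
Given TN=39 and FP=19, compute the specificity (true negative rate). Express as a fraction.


Specificity = TN / (TN + FP) = 39 / 58 = 39/58.

39/58


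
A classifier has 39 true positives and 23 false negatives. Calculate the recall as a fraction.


Recall = TP / (TP + FN) = 39 / 62 = 39/62.

39/62


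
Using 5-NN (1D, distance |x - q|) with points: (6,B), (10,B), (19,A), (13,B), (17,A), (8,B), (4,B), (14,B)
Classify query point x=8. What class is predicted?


Distances: |6-8|=2, |10-8|=2, |19-8|=11, |13-8|=5, |17-8|=9, |8-8|=0, |4-8|=4, |14-8|=6. 5 nearest: (8,B), (6,B), (10,B), (4,B), (13,B). Counts: {'B': 5}. Majority class: B.

B


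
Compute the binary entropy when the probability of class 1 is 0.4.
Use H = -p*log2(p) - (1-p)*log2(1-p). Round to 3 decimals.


H = -0.4*log2(0.4) - 0.6*log2(0.6) = 0.971.

0.971


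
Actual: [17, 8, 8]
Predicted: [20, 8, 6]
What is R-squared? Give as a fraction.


Mean(y) = 11. SS_res = 13. SS_tot = 54. R^2 = 1 - 13/(54) = 41/54.

41/54


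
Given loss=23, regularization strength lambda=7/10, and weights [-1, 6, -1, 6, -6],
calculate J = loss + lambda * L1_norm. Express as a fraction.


L1 norm = sum(|w|) = 20. J = 23 + 7/10 * 20 = 37.

37


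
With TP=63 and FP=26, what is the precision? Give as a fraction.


Precision = TP / (TP + FP) = 63 / 89 = 63/89.

63/89


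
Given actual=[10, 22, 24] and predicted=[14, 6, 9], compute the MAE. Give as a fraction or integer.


MAE = (1/3) * (|10-14|=4 + |22-6|=16 + |24-9|=15). Sum = 35. MAE = 35/3.

35/3


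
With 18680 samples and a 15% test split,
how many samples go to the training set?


Test set = 18680 * 15% = 2802. Training set = 18680 - 2802 = 15878.

15878


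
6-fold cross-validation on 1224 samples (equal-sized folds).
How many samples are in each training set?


Each validation fold has 1224/6 = 204 samples. Training set = 1224 - 204 = 1020.

1020


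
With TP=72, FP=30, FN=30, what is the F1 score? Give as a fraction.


Precision = 72/102 = 12/17. Recall = 72/102 = 12/17. F1 = 2*P*R/(P+R) = 12/17.

12/17


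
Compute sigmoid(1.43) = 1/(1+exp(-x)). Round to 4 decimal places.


sigma(1.43) = 1/(1+e^(-1.43)) = 1/(1+0.239309) = 1/1.239309 = 0.8069.

0.8069


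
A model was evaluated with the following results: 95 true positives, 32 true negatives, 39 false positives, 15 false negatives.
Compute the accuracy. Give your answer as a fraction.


Accuracy = (TP + TN) / (TP + TN + FP + FN) = (95 + 32) / 181 = 127/181.

127/181


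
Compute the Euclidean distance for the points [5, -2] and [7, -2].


d = sqrt(sum of squared differences). (5-7)^2=4, (-2--2)^2=0. Sum = 4.

2


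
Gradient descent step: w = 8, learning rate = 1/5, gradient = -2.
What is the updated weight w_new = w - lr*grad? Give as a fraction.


w_new = 8 - 1/5 * -2 = 8 - -2/5 = 42/5.

42/5


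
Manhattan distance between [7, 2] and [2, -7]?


d = sum of absolute differences: |7-2|=5 + |2--7|=9 = 14.

14


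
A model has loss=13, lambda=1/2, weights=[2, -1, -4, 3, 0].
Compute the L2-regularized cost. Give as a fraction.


L2 sq norm = sum(w^2) = 30. J = 13 + 1/2 * 30 = 28.

28


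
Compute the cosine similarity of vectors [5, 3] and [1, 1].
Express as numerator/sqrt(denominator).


dot = 8. |a|^2 = 34, |b|^2 = 2. cos = 8/sqrt(68).

8/sqrt(68)


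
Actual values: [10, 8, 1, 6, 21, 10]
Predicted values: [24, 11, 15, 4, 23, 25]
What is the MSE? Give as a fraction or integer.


MSE = (1/6) * ((10-24)^2=196 + (8-11)^2=9 + (1-15)^2=196 + (6-4)^2=4 + (21-23)^2=4 + (10-25)^2=225). Sum = 634. MSE = 317/3.

317/3


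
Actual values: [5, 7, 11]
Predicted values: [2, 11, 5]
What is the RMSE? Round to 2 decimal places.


MSE = 20.3333. RMSE = sqrt(20.3333) = 4.51.

4.51


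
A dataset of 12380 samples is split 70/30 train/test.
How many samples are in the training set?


Test set = 12380 * 30% = 3714. Training set = 12380 - 3714 = 8666.

8666


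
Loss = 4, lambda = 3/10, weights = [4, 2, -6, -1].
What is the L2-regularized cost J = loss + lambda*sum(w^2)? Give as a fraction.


L2 sq norm = sum(w^2) = 57. J = 4 + 3/10 * 57 = 211/10.

211/10


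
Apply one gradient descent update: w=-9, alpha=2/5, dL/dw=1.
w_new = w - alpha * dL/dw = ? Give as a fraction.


w_new = -9 - 2/5 * 1 = -9 - 2/5 = -47/5.

-47/5


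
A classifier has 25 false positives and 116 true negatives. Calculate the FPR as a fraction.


FPR = FP / (FP + TN) = 25 / 141 = 25/141.

25/141


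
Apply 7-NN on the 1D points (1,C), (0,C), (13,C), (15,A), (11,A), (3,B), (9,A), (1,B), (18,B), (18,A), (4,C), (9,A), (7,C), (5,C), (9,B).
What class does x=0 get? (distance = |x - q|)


Distances: |1-0|=1, |0-0|=0, |13-0|=13, |15-0|=15, |11-0|=11, |3-0|=3, |9-0|=9, |1-0|=1, |18-0|=18, |18-0|=18, |4-0|=4, |9-0|=9, |7-0|=7, |5-0|=5, |9-0|=9. 7 nearest: (0,C), (1,B), (1,C), (3,B), (4,C), (5,C), (7,C). Counts: {'C': 5, 'B': 2}. Majority class: C.

C


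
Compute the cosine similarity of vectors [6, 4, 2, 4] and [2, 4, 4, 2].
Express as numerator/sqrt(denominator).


dot = 44. |a|^2 = 72, |b|^2 = 40. cos = 44/sqrt(2880).

44/sqrt(2880)


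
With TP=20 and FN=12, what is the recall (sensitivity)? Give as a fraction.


Recall = TP / (TP + FN) = 20 / 32 = 5/8.

5/8


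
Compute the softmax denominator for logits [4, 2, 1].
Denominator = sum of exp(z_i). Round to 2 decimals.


Denom = e^4=54.5982 + e^2=7.3891 + e^1=2.7183. Sum = 64.7056, which rounds to 64.71.

64.71


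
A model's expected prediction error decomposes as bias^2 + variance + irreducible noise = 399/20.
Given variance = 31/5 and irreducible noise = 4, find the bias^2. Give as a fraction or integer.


Total error = bias^2 + variance + irreducible noise. So bias^2 = 399/20 - 31/5 - 4 = 39/4.

39/4


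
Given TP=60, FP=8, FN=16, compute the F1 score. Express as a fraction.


Precision = 60/68 = 15/17. Recall = 60/76 = 15/19. F1 = 2*P*R/(P+R) = 5/6.

5/6


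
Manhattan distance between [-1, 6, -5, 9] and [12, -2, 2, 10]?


d = sum of absolute differences: |-1-12|=13 + |6--2|=8 + |-5-2|=7 + |9-10|=1 = 29.

29


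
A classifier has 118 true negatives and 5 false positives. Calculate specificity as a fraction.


Specificity = TN / (TN + FP) = 118 / 123 = 118/123.

118/123


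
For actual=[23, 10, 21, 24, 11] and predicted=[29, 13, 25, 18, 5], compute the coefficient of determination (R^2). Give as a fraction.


Mean(y) = 89/5. SS_res = 133. SS_tot = 914/5. R^2 = 1 - 133/(914/5) = 249/914.

249/914


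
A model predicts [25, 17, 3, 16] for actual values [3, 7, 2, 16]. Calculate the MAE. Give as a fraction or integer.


MAE = (1/4) * (|3-25|=22 + |7-17|=10 + |2-3|=1 + |16-16|=0). Sum = 33. MAE = 33/4.

33/4


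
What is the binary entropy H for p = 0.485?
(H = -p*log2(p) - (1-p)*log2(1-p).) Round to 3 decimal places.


H = -0.485*log2(0.485) - 0.515*log2(0.515) = 0.999.

0.999


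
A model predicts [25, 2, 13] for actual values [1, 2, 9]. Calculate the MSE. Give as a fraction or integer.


MSE = (1/3) * ((1-25)^2=576 + (2-2)^2=0 + (9-13)^2=16). Sum = 592. MSE = 592/3.

592/3


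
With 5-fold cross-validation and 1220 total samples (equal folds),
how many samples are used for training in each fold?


Each validation fold has 1220/5 = 244 samples. Training set = 1220 - 244 = 976.

976


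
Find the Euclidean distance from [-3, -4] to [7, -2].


d = sqrt(sum of squared differences). (-3-7)^2=100, (-4--2)^2=4. Sum = 104.

sqrt(104)


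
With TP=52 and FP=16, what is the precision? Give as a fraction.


Precision = TP / (TP + FP) = 52 / 68 = 13/17.

13/17


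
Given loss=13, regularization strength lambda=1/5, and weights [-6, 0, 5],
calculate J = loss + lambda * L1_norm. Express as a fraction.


L1 norm = sum(|w|) = 11. J = 13 + 1/5 * 11 = 76/5.

76/5


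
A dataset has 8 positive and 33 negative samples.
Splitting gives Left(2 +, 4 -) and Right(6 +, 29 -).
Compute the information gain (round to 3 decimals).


H(parent) = 0.7121. H(left) = 0.9183, H(right) = 0.6610. Weighted = (6/41)*0.9183 + (35/41)*0.6610 = 0.6987. IG = 0.7121 - 0.6987 = 0.0134, which rounds to 0.013.

0.013


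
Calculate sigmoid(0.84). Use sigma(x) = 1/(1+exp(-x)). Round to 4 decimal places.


sigma(0.84) = 1/(1+e^(-0.84)) = 1/(1+0.431711) = 1/1.431711 = 0.6985.

0.6985


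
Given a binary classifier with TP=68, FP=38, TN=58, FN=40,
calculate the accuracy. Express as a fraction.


Accuracy = (TP + TN) / (TP + TN + FP + FN) = (68 + 58) / 204 = 21/34.

21/34


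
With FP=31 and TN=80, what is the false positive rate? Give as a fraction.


FPR = FP / (FP + TN) = 31 / 111 = 31/111.

31/111


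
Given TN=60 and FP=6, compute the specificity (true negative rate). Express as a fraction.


Specificity = TN / (TN + FP) = 60 / 66 = 10/11.

10/11


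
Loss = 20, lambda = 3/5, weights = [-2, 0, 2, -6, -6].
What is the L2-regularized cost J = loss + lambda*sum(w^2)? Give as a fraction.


L2 sq norm = sum(w^2) = 80. J = 20 + 3/5 * 80 = 68.

68


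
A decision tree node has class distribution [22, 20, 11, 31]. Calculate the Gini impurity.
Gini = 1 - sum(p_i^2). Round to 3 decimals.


Total = 84. Proportions: 22/84, 20/84, 11/84, 31/84. sum(p_i^2) = 0.2786. Gini = 1 - 0.2786 = 0.7214, which rounds to 0.721.

0.721


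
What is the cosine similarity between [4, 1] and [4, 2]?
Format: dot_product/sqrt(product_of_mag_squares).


dot = 18. |a|^2 = 17, |b|^2 = 20. cos = 18/sqrt(340).

18/sqrt(340)


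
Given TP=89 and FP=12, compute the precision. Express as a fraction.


Precision = TP / (TP + FP) = 89 / 101 = 89/101.

89/101


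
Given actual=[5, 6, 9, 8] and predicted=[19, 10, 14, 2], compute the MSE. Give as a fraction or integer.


MSE = (1/4) * ((5-19)^2=196 + (6-10)^2=16 + (9-14)^2=25 + (8-2)^2=36). Sum = 273. MSE = 273/4.

273/4


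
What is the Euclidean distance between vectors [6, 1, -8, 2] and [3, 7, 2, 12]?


d = sqrt(sum of squared differences). (6-3)^2=9, (1-7)^2=36, (-8-2)^2=100, (2-12)^2=100. Sum = 245.

sqrt(245)


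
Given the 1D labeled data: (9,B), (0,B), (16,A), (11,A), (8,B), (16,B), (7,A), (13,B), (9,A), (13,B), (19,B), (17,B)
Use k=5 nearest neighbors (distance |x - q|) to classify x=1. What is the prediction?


Distances: |9-1|=8, |0-1|=1, |16-1|=15, |11-1|=10, |8-1|=7, |16-1|=15, |7-1|=6, |13-1|=12, |9-1|=8, |13-1|=12, |19-1|=18, |17-1|=16. 5 nearest: (0,B), (7,A), (8,B), (9,A), (9,B). Counts: {'B': 3, 'A': 2}. Majority class: B.

B


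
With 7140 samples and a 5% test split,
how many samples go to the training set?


Test set = 7140 * 5% = 357. Training set = 7140 - 357 = 6783.

6783


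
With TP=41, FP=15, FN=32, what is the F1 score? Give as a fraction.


Precision = 41/56 = 41/56. Recall = 41/73 = 41/73. F1 = 2*P*R/(P+R) = 82/129.

82/129


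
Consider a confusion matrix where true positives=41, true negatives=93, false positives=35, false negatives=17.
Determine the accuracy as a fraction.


Accuracy = (TP + TN) / (TP + TN + FP + FN) = (41 + 93) / 186 = 67/93.

67/93


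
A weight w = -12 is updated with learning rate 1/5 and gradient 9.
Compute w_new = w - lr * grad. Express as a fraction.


w_new = -12 - 1/5 * 9 = -12 - 9/5 = -69/5.

-69/5


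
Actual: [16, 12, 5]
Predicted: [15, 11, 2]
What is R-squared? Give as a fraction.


Mean(y) = 11. SS_res = 11. SS_tot = 62. R^2 = 1 - 11/(62) = 51/62.

51/62


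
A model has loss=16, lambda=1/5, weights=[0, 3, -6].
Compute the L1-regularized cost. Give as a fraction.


L1 norm = sum(|w|) = 9. J = 16 + 1/5 * 9 = 89/5.

89/5


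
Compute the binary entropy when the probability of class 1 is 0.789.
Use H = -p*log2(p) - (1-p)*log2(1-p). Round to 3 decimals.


H = -0.789*log2(0.789) - 0.211*log2(0.211) = 0.743.

0.743


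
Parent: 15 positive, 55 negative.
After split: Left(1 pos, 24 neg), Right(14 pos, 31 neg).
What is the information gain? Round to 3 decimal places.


H(parent) = 0.7496. H(left) = 0.2423, H(right) = 0.8945. Weighted = (25/70)*0.2423 + (45/70)*0.8945 = 0.6616. IG = 0.7496 - 0.6616 = 0.0880, which rounds to 0.088.

0.088


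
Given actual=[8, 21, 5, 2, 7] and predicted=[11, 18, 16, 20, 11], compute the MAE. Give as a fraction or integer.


MAE = (1/5) * (|8-11|=3 + |21-18|=3 + |5-16|=11 + |2-20|=18 + |7-11|=4). Sum = 39. MAE = 39/5.

39/5


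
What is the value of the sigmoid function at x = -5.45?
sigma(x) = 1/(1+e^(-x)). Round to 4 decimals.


sigma(-5.45) = 1/(1+e^(5.45)) = 1/(1+232.758166) = 1/233.758166 = 0.0043.

0.0043


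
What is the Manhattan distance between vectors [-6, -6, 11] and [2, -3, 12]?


d = sum of absolute differences: |-6-2|=8 + |-6--3|=3 + |11-12|=1 = 12.

12


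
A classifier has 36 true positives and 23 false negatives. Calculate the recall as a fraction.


Recall = TP / (TP + FN) = 36 / 59 = 36/59.

36/59


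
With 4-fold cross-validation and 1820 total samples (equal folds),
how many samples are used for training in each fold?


Each validation fold has 1820/4 = 455 samples. Training set = 1820 - 455 = 1365.

1365


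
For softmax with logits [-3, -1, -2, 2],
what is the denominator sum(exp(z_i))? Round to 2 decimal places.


Denom = e^-3=0.0498 + e^-1=0.3679 + e^-2=0.1353 + e^2=7.3891. Sum = 7.9421, which rounds to 7.94.

7.94


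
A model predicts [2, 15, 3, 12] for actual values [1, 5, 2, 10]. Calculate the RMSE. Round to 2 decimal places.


MSE = 26.5000. RMSE = sqrt(26.5000) = 5.15.

5.15


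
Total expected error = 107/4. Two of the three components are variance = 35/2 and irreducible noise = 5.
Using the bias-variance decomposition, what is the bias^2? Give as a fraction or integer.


Total error = bias^2 + variance + irreducible noise. So bias^2 = 107/4 - 35/2 - 5 = 17/4.

17/4


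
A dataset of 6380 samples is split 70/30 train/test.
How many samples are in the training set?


Test set = 6380 * 30% = 1914. Training set = 6380 - 1914 = 4466.

4466


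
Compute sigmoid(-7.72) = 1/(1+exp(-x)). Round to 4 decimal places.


sigma(-7.72) = 1/(1+e^(7.72)) = 1/(1+2252.959581) = 1/2253.959581 = 0.0004.

0.0004


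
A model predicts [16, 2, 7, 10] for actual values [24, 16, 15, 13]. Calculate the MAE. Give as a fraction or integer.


MAE = (1/4) * (|24-16|=8 + |16-2|=14 + |15-7|=8 + |13-10|=3). Sum = 33. MAE = 33/4.

33/4


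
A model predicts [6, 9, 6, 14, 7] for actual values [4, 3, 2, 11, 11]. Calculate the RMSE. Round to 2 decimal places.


MSE = 16.2000. RMSE = sqrt(16.2000) = 4.02.

4.02


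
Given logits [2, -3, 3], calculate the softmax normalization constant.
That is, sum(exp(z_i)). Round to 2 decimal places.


Denom = e^2=7.3891 + e^-3=0.0498 + e^3=20.0855. Sum = 27.5244, which rounds to 27.52.

27.52


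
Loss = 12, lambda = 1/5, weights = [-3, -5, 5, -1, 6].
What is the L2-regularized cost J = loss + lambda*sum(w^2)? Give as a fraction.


L2 sq norm = sum(w^2) = 96. J = 12 + 1/5 * 96 = 156/5.

156/5


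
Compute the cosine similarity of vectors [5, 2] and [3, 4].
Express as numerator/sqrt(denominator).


dot = 23. |a|^2 = 29, |b|^2 = 25. cos = 23/sqrt(725).

23/sqrt(725)


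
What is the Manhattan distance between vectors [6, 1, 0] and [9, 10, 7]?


d = sum of absolute differences: |6-9|=3 + |1-10|=9 + |0-7|=7 = 19.

19


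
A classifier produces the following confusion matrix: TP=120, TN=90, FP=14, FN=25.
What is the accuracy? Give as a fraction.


Accuracy = (TP + TN) / (TP + TN + FP + FN) = (120 + 90) / 249 = 70/83.

70/83


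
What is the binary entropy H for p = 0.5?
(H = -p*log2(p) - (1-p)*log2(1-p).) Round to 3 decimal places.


H = -0.5*log2(0.5) - 0.5*log2(0.5) = 1.000.

1.000


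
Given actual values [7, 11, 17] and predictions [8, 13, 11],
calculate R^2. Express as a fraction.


Mean(y) = 35/3. SS_res = 41. SS_tot = 152/3. R^2 = 1 - 41/(152/3) = 29/152.

29/152


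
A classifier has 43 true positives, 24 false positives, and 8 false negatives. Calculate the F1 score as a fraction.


Precision = 43/67 = 43/67. Recall = 43/51 = 43/51. F1 = 2*P*R/(P+R) = 43/59.

43/59


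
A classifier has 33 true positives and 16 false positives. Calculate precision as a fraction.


Precision = TP / (TP + FP) = 33 / 49 = 33/49.

33/49


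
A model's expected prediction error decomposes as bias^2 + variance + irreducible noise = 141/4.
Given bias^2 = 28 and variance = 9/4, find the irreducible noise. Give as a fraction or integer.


Total error = bias^2 + variance + irreducible noise. So irreducible noise = 141/4 - 28 - 9/4 = 5.

5


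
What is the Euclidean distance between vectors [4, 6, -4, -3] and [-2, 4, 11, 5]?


d = sqrt(sum of squared differences). (4--2)^2=36, (6-4)^2=4, (-4-11)^2=225, (-3-5)^2=64. Sum = 329.

sqrt(329)


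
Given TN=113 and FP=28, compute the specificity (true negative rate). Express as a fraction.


Specificity = TN / (TN + FP) = 113 / 141 = 113/141.

113/141


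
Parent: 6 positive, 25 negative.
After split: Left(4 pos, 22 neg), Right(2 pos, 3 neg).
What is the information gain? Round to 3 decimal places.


H(parent) = 0.7088. H(left) = 0.6194, H(right) = 0.9710. Weighted = (26/31)*0.6194 + (5/31)*0.9710 = 0.6761. IG = 0.7088 - 0.6761 = 0.0327, which rounds to 0.033.

0.033


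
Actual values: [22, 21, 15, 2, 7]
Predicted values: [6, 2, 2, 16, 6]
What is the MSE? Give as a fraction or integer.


MSE = (1/5) * ((22-6)^2=256 + (21-2)^2=361 + (15-2)^2=169 + (2-16)^2=196 + (7-6)^2=1). Sum = 983. MSE = 983/5.

983/5


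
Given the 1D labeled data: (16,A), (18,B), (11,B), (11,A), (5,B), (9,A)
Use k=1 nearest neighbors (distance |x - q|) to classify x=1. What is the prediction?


Distances: |16-1|=15, |18-1|=17, |11-1|=10, |11-1|=10, |5-1|=4, |9-1|=8. 1 nearest: (5,B). Counts: {'B': 1}. Majority class: B.

B


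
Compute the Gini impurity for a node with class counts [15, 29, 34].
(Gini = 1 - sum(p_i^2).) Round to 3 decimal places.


Total = 78. Proportions: 15/78, 29/78, 34/78. sum(p_i^2) = 0.3652. Gini = 1 - 0.3652 = 0.6348, which rounds to 0.635.

0.635


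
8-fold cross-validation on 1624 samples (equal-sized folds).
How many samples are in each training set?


Each validation fold has 1624/8 = 203 samples. Training set = 1624 - 203 = 1421.

1421


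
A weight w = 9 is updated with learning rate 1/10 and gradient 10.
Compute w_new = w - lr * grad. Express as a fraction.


w_new = 9 - 1/10 * 10 = 9 - 1 = 8.

8


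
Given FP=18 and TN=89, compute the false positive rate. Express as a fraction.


FPR = FP / (FP + TN) = 18 / 107 = 18/107.

18/107


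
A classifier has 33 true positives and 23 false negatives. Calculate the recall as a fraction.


Recall = TP / (TP + FN) = 33 / 56 = 33/56.

33/56


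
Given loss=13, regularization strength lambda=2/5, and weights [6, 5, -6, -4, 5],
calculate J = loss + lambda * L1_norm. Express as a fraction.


L1 norm = sum(|w|) = 26. J = 13 + 2/5 * 26 = 117/5.

117/5


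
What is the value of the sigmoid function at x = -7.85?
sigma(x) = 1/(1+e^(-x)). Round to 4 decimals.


sigma(-7.85) = 1/(1+e^(7.85)) = 1/(1+2565.734317) = 1/2566.734317 = 0.0004.

0.0004


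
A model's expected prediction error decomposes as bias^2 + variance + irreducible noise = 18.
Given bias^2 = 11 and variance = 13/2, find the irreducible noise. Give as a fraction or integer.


Total error = bias^2 + variance + irreducible noise. So irreducible noise = 18 - 11 - 13/2 = 1/2.

1/2


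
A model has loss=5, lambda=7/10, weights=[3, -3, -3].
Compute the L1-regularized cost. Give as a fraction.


L1 norm = sum(|w|) = 9. J = 5 + 7/10 * 9 = 113/10.

113/10


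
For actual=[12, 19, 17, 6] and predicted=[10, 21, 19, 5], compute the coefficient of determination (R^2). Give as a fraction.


Mean(y) = 27/2. SS_res = 13. SS_tot = 101. R^2 = 1 - 13/(101) = 88/101.

88/101


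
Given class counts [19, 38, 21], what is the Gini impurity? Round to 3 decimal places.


Total = 78. Proportions: 19/78, 38/78, 21/78. sum(p_i^2) = 0.3692. Gini = 1 - 0.3692 = 0.6308, which rounds to 0.631.

0.631


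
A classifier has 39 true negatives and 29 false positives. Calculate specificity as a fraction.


Specificity = TN / (TN + FP) = 39 / 68 = 39/68.

39/68


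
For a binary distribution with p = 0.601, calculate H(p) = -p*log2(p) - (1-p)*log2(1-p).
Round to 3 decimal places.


H = -0.601*log2(0.601) - 0.399*log2(0.399) = 0.970.

0.970


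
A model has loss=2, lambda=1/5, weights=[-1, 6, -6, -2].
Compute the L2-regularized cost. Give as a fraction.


L2 sq norm = sum(w^2) = 77. J = 2 + 1/5 * 77 = 87/5.

87/5


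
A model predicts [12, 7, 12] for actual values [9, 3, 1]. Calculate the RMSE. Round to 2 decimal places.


MSE = 48.6667. RMSE = sqrt(48.6667) = 6.98.

6.98


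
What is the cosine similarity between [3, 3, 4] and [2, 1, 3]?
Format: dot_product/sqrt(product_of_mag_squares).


dot = 21. |a|^2 = 34, |b|^2 = 14. cos = 21/sqrt(476).

21/sqrt(476)


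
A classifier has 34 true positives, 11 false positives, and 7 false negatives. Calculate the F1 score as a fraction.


Precision = 34/45 = 34/45. Recall = 34/41 = 34/41. F1 = 2*P*R/(P+R) = 34/43.

34/43


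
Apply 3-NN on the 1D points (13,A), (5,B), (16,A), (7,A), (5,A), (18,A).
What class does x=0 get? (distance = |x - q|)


Distances: |13-0|=13, |5-0|=5, |16-0|=16, |7-0|=7, |5-0|=5, |18-0|=18. 3 nearest: (5,A), (5,B), (7,A). Counts: {'A': 2, 'B': 1}. Majority class: A.

A


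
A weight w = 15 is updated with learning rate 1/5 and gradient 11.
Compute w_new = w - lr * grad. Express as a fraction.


w_new = 15 - 1/5 * 11 = 15 - 11/5 = 64/5.

64/5


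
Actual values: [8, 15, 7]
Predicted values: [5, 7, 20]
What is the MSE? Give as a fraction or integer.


MSE = (1/3) * ((8-5)^2=9 + (15-7)^2=64 + (7-20)^2=169). Sum = 242. MSE = 242/3.

242/3


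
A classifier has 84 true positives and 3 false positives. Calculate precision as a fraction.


Precision = TP / (TP + FP) = 84 / 87 = 28/29.

28/29


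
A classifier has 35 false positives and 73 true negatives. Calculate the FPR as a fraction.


FPR = FP / (FP + TN) = 35 / 108 = 35/108.

35/108


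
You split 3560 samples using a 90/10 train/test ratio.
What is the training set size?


Test set = 3560 * 10% = 356. Training set = 3560 - 356 = 3204.

3204


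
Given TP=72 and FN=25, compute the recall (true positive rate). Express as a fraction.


Recall = TP / (TP + FN) = 72 / 97 = 72/97.

72/97


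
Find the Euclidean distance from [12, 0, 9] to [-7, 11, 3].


d = sqrt(sum of squared differences). (12--7)^2=361, (0-11)^2=121, (9-3)^2=36. Sum = 518.

sqrt(518)


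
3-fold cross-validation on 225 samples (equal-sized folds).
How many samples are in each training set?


Each validation fold has 225/3 = 75 samples. Training set = 225 - 75 = 150.

150


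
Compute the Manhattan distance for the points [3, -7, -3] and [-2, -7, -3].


d = sum of absolute differences: |3--2|=5 + |-7--7|=0 + |-3--3|=0 = 5.

5


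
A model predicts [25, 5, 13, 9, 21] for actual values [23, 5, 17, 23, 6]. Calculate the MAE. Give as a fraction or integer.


MAE = (1/5) * (|23-25|=2 + |5-5|=0 + |17-13|=4 + |23-9|=14 + |6-21|=15). Sum = 35. MAE = 7.

7


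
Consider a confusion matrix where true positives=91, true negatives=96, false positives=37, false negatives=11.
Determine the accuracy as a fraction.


Accuracy = (TP + TN) / (TP + TN + FP + FN) = (91 + 96) / 235 = 187/235.

187/235
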